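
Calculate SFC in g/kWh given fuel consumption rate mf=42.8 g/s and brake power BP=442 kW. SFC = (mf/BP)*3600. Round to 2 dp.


SFC = (mf / BP) * 3600
Rate = 42.8 / 442 = 0.096833 g/(s*kW)
SFC = 0.096833 * 3600 = 348.60 g/kWh


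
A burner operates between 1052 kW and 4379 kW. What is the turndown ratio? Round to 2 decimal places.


TDR = Q_max / Q_min
TDR = 4379 / 1052 = 4.16


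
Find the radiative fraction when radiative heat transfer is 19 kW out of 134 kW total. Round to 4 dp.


f_rad = Q_rad / Q_total
f_rad = 19 / 134 = 0.1418


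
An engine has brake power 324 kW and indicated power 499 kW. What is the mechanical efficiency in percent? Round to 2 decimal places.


eta_mech = (BP / IP) * 100
Ratio = 324 / 499 = 0.6493
eta_mech = 0.6493 * 100 = 64.93%


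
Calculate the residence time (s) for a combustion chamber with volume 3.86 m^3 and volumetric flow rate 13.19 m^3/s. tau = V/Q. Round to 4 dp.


tau = V / Q_flow
tau = 3.86 / 13.19 = 0.2926 s


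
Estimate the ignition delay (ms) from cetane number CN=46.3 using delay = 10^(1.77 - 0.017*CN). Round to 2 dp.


delay = 10^(1.77 - 0.017*CN)
Exponent = 1.77 - 0.017*46.3 = 0.9829
delay = 10^0.9829 = 9.61 ms


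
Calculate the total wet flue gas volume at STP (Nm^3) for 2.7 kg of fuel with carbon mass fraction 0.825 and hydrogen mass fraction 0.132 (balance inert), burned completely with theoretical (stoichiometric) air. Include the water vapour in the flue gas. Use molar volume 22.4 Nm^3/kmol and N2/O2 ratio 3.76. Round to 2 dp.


Per kg fuel: CO2 = (C/12 kmol)*22.4 = (0.825/12)*22.4 = 1.54000 Nm^3
Per kg fuel: H2O = (H/2 kmol)*22.4 = (0.132/2)*22.4 = 1.47840 Nm^3
O2 needed per kg fuel = C/12 + H/4 = 0.825/12 + 0.132/4 = 0.10175000 kmol
Per kg fuel: N2 = O2*3.76*22.4 = 0.10175000*3.76*22.4 = 8.56979 Nm^3
Total per kg = 1.54000 + 1.47840 + 8.56979 = 11.58819 Nm^3
Total = 11.58819 * 2.7 = 31.29 Nm^3


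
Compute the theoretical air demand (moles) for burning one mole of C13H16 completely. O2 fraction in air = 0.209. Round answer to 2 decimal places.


Balanced combustion: C13H16 + 17 O2 -> 13 CO2 + 8 H2O
O2 needed = C + H/4 = 13 + 16/4 = 17.00 moles
Air moles = O2 / 0.209 = 17.00 / 0.209 = 81.34 moles air


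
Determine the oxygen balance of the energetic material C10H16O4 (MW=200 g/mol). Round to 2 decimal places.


OB = -1600 * (2C + H/2 - O) / MW
Inner = 2*10 + 16/2 - 4 = 24.00
OB = -1600 * 24.00 / 200 = -192.00%


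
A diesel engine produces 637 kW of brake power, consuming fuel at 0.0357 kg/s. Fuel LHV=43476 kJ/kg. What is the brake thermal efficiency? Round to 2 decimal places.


eta_BTE = (BP / (mf * LHV)) * 100
Denominator = 0.0357 * 43476 = 1552.0932 kW
eta_BTE = (637 / 1552.0932) * 100 = 41.04%


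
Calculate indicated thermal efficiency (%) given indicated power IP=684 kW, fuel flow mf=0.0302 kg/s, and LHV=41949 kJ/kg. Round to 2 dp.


eta_ith = (IP / (mf * LHV)) * 100
Denominator = 0.0302 * 41949 = 1266.8598 kW
eta_ith = (684 / 1266.8598) * 100 = 53.99%


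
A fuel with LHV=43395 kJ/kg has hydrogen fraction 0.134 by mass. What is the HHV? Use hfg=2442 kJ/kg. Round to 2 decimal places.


HHV = LHV + hfg * 9 * H
Water addition = 2442 * 9 * 0.134 = 2945.052 kJ/kg
HHV = 43395 + 2945.052 = 46340.05 kJ/kg


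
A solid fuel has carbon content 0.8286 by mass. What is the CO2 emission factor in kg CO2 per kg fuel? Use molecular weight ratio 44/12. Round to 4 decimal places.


EF = C_frac * (M_CO2 / M_C)
EF = 0.8286 * (44/12)
EF = 0.8286 * 3.666667 = 3.0382 kg_CO2/kg_fuel


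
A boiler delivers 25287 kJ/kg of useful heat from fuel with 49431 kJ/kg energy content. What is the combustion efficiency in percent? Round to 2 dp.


Efficiency = (Q_useful / Q_fuel) * 100
Efficiency = (25287 / 49431) * 100
Efficiency = 0.5116 * 100 = 51.16%


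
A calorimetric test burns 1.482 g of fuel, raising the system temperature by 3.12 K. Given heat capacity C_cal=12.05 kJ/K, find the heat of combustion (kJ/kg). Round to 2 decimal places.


Hc = C_cal * delta_T / m_fuel
Q_released = 12.05 * 3.12 = 37.5960 kJ
m_fuel = 1.482 g = 1.482/1000 kg = 0.001482 kg
Hc = 37.5960 / 0.001482 = 25368.42 kJ/kg


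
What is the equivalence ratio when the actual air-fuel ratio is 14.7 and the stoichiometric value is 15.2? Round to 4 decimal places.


phi = AFR_stoich / AFR_actual
phi = 15.2 / 14.7 = 1.0340


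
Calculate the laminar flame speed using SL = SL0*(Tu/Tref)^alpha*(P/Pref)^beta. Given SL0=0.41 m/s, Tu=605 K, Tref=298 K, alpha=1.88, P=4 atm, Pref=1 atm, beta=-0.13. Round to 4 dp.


SL = SL0 * (Tu/Tref)^alpha * (P/Pref)^beta
T ratio = 605/298 = 2.03020134
(T ratio)^alpha = 2.03020134^1.88 = 3.785938
(P/Pref)^beta = 4^(-0.13) = 0.835088
SL = 0.41 * 3.785938 * 0.835088 = 1.2963 m/s


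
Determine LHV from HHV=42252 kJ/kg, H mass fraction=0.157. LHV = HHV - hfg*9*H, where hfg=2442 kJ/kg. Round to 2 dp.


LHV = HHV - hfg * 9 * H
Water correction = 2442 * 9 * 0.157 = 3450.546 kJ/kg
LHV = 42252 - 3450.546 = 38801.45 kJ/kg


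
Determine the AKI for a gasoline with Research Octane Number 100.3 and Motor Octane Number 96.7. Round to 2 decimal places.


AKI = (RON + MON) / 2
AKI = (100.3 + 96.7) / 2
AKI = 197.0 / 2 = 98.50


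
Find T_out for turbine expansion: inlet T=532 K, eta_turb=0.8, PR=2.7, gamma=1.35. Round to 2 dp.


T_out = T_in * (1 - eta * (1 - PR^(-(gamma-1)/gamma)))
Exponent = -(1.35-1)/1.35 = -0.25925926
PR^exp = 2.7^(-0.25925926) = 0.77297411
Factor = 1 - 0.8*(1 - 0.77297411) = 0.81837929
T_out = 532 * 0.81837929 = 435.38 K


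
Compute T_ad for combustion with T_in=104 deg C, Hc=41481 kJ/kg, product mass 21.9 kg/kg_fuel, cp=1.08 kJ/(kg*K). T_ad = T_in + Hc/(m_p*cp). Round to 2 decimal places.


T_ad = T_in + Hc / (m_p * cp)
Denominator = 21.9 * 1.08 = 23.6520
Temperature rise = 41481 / 23.6520 = 1753.81 K
T_ad = 104 + 1753.81 = 1857.81 deg C


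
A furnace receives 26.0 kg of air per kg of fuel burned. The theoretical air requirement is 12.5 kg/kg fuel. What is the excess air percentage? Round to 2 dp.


Excess air = actual - stoichiometric = 26.0 - 12.5 = 13.50 kg/kg fuel
Excess air % = (excess / stoich) * 100 = (13.50 / 12.5) * 100 = 108.00%


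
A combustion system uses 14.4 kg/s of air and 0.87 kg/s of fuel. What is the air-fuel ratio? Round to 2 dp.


AFR = m_air / m_fuel
AFR = 14.4 / 0.87 = 16.55


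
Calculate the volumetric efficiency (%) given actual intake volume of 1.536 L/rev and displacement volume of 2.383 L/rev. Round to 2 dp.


eta_v = (V_actual / V_disp) * 100
Ratio = 1.536 / 2.383 = 0.6446
eta_v = 0.6446 * 100 = 64.46%


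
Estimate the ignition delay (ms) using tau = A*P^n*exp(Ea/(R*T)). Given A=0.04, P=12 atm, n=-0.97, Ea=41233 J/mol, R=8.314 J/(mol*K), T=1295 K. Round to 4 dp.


tau = A * P^n * exp(Ea/(R*T))
P^n = 12^(-0.97) = 0.08978302
Ea/(R*T) = 41233/(8.314*1295) = 3.829703
exp(Ea/(R*T)) = 46.048880
tau = 0.04 * 0.08978302 * 46.048880 = 0.1654 ms


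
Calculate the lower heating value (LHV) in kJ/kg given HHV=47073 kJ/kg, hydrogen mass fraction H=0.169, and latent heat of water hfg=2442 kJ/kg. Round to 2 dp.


LHV = HHV - hfg * 9 * H
Water correction = 2442 * 9 * 0.169 = 3714.282 kJ/kg
LHV = 47073 - 3714.282 = 43358.72 kJ/kg


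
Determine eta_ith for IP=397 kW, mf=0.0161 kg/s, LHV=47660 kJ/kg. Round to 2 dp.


eta_ith = (IP / (mf * LHV)) * 100
Denominator = 0.0161 * 47660 = 767.3260 kW
eta_ith = (397 / 767.3260) * 100 = 51.74%


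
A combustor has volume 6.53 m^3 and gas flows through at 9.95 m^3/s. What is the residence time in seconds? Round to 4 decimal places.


tau = V / Q_flow
tau = 6.53 / 9.95 = 0.6563 s


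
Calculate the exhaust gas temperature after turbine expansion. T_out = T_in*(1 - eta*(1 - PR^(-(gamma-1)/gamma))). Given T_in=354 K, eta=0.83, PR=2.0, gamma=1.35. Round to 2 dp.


T_out = T_in * (1 - eta * (1 - PR^(-(gamma-1)/gamma)))
Exponent = -(1.35-1)/1.35 = -0.25925926
PR^exp = 2.0^(-0.25925926) = 0.83551680
Factor = 1 - 0.83*(1 - 0.83551680) = 0.86347894
T_out = 354 * 0.86347894 = 305.67 K


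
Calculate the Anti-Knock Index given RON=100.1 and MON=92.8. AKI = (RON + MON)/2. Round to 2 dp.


AKI = (RON + MON) / 2
AKI = (100.1 + 92.8) / 2
AKI = 192.9 / 2 = 96.45


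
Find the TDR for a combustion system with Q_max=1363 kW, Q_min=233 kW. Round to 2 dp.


TDR = Q_max / Q_min
TDR = 1363 / 233 = 5.85


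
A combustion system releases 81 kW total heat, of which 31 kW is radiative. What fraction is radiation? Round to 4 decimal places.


f_rad = Q_rad / Q_total
f_rad = 31 / 81 = 0.3827


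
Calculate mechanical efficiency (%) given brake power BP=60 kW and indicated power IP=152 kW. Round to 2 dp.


eta_mech = (BP / IP) * 100
Ratio = 60 / 152 = 0.3947
eta_mech = 0.3947 * 100 = 39.47%


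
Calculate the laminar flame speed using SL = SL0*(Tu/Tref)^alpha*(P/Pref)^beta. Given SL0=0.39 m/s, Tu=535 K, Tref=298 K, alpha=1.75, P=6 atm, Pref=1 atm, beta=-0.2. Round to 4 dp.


SL = SL0 * (Tu/Tref)^alpha * (P/Pref)^beta
T ratio = 535/298 = 1.79530201
(T ratio)^alpha = 1.79530201^1.75 = 2.784458
(P/Pref)^beta = 6^(-0.2) = 0.698827
SL = 0.39 * 2.784458 * 0.698827 = 0.7589 m/s


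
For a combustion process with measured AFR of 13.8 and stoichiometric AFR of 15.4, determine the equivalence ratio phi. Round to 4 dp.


phi = AFR_stoich / AFR_actual
phi = 15.4 / 13.8 = 1.1159


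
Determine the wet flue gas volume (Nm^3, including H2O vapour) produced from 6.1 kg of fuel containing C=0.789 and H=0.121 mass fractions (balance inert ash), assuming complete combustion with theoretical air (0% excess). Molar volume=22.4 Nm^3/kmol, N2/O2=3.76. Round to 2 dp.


Per kg fuel: CO2 = (C/12 kmol)*22.4 = (0.789/12)*22.4 = 1.47280 Nm^3
Per kg fuel: H2O = (H/2 kmol)*22.4 = (0.121/2)*22.4 = 1.35520 Nm^3
O2 needed per kg fuel = C/12 + H/4 = 0.789/12 + 0.121/4 = 0.09600000 kmol
Per kg fuel: N2 = O2*3.76*22.4 = 0.09600000*3.76*22.4 = 8.08550 Nm^3
Total per kg = 1.47280 + 1.35520 + 8.08550 = 10.91350 Nm^3
Total = 10.91350 * 6.1 = 66.57 Nm^3


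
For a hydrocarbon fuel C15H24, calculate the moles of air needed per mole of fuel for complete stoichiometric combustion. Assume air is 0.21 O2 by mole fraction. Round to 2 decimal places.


Balanced combustion: C15H24 + 21 O2 -> 15 CO2 + 12 H2O
O2 needed = C + H/4 = 15 + 24/4 = 21.00 moles
Air moles = O2 / 0.21 = 21.00 / 0.21 = 100.00 moles air


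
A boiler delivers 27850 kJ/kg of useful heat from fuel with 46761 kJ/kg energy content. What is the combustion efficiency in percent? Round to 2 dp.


Efficiency = (Q_useful / Q_fuel) * 100
Efficiency = (27850 / 46761) * 100
Efficiency = 0.5956 * 100 = 59.56%


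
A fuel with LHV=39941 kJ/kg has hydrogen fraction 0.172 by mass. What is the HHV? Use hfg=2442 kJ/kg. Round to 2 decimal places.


HHV = LHV + hfg * 9 * H
Water addition = 2442 * 9 * 0.172 = 3780.216 kJ/kg
HHV = 39941 + 3780.216 = 43721.22 kJ/kg


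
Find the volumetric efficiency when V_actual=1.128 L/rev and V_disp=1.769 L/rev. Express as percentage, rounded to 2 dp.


eta_v = (V_actual / V_disp) * 100
Ratio = 1.128 / 1.769 = 0.6376
eta_v = 0.6376 * 100 = 63.76%


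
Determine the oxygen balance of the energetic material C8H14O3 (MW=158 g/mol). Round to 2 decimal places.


OB = -1600 * (2C + H/2 - O) / MW
Inner = 2*8 + 14/2 - 3 = 20.00
OB = -1600 * 20.00 / 158 = -202.53%


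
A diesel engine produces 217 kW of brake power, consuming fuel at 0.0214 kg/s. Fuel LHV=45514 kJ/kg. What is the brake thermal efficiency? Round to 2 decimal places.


eta_BTE = (BP / (mf * LHV)) * 100
Denominator = 0.0214 * 45514 = 973.9996 kW
eta_BTE = (217 / 973.9996) * 100 = 22.28%


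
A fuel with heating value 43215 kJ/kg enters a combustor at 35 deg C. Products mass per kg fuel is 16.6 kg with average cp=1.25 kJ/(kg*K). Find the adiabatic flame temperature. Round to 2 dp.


T_ad = T_in + Hc / (m_p * cp)
Denominator = 16.6 * 1.25 = 20.7500
Temperature rise = 43215 / 20.7500 = 2082.65 K
T_ad = 35 + 2082.65 = 2117.65 deg C


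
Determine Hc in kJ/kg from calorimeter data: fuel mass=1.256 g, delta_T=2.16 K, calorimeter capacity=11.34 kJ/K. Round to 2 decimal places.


Hc = C_cal * delta_T / m_fuel
Q_released = 11.34 * 2.16 = 24.4944 kJ
m_fuel = 1.256 g = 1.256/1000 kg = 0.001256 kg
Hc = 24.4944 / 0.001256 = 19501.91 kJ/kg


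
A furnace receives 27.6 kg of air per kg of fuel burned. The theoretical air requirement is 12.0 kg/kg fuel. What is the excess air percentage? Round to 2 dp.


Excess air = actual - stoichiometric = 27.6 - 12.0 = 15.60 kg/kg fuel
Excess air % = (excess / stoich) * 100 = (15.60 / 12.0) * 100 = 130.00%


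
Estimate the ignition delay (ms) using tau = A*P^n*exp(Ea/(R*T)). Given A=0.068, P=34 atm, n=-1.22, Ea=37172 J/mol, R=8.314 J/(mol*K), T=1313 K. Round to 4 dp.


tau = A * P^n * exp(Ea/(R*T))
P^n = 34^(-1.22) = 0.01353928
Ea/(R*T) = 37172/(8.314*1313) = 3.405189
exp(Ea/(R*T)) = 30.119979
tau = 0.068 * 0.01353928 * 30.119979 = 0.0277 ms


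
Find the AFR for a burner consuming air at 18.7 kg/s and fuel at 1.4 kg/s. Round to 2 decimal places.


AFR = m_air / m_fuel
AFR = 18.7 / 1.4 = 13.36


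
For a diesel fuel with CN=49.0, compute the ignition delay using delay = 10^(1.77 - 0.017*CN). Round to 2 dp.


delay = 10^(1.77 - 0.017*CN)
Exponent = 1.77 - 0.017*49.0 = 0.9370
delay = 10^0.9370 = 8.65 ms


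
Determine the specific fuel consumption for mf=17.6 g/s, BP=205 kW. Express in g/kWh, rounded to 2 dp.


SFC = (mf / BP) * 3600
Rate = 17.6 / 205 = 0.085854 g/(s*kW)
SFC = 0.085854 * 3600 = 309.07 g/kWh


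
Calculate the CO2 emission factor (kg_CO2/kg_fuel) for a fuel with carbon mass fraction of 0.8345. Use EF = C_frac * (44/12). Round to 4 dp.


EF = C_frac * (M_CO2 / M_C)
EF = 0.8345 * (44/12)
EF = 0.8345 * 3.666667 = 3.0598 kg_CO2/kg_fuel


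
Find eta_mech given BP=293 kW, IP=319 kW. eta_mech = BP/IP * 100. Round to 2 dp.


eta_mech = (BP / IP) * 100
Ratio = 293 / 319 = 0.9185
eta_mech = 0.9185 * 100 = 91.85%


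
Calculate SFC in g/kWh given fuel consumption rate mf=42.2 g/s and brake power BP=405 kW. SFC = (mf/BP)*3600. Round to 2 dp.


SFC = (mf / BP) * 3600
Rate = 42.2 / 405 = 0.104198 g/(s*kW)
SFC = 0.104198 * 3600 = 375.11 g/kWh


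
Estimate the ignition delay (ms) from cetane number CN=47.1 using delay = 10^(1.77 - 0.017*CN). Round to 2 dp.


delay = 10^(1.77 - 0.017*CN)
Exponent = 1.77 - 0.017*47.1 = 0.9693
delay = 10^0.9693 = 9.32 ms


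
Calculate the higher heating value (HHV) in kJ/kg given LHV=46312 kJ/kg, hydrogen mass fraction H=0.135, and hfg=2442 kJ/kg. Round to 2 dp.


HHV = LHV + hfg * 9 * H
Water addition = 2442 * 9 * 0.135 = 2967.030 kJ/kg
HHV = 46312 + 2967.030 = 49279.03 kJ/kg


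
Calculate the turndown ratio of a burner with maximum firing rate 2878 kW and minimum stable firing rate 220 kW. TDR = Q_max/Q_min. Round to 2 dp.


TDR = Q_max / Q_min
TDR = 2878 / 220 = 13.08


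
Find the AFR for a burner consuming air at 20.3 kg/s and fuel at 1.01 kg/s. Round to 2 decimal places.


AFR = m_air / m_fuel
AFR = 20.3 / 1.01 = 20.10


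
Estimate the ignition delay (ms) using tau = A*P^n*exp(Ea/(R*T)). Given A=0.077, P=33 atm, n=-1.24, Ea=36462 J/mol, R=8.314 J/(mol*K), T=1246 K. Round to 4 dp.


tau = A * P^n * exp(Ea/(R*T))
P^n = 33^(-1.24) = 0.01309311
Ea/(R*T) = 36462/(8.314*1246) = 3.519755
exp(Ea/(R*T)) = 33.776149
tau = 0.077 * 0.01309311 * 33.776149 = 0.0341 ms


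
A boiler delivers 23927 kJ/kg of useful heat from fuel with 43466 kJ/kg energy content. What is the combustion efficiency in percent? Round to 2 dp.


Efficiency = (Q_useful / Q_fuel) * 100
Efficiency = (23927 / 43466) * 100
Efficiency = 0.5505 * 100 = 55.05%


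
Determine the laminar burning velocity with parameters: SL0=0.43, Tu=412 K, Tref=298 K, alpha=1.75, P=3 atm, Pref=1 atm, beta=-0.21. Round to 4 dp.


SL = SL0 * (Tu/Tref)^alpha * (P/Pref)^beta
T ratio = 412/298 = 1.38255034
(T ratio)^alpha = 1.38255034^1.75 = 1.762754
(P/Pref)^beta = 3^(-0.21) = 0.793971
SL = 0.43 * 1.762754 * 0.793971 = 0.6018 m/s


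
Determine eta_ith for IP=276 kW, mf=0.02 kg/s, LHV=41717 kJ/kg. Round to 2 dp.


eta_ith = (IP / (mf * LHV)) * 100
Denominator = 0.02 * 41717 = 834.3400 kW
eta_ith = (276 / 834.3400) * 100 = 33.08%


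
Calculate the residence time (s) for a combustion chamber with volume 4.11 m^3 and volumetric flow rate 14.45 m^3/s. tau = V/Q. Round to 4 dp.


tau = V / Q_flow
tau = 4.11 / 14.45 = 0.2844 s


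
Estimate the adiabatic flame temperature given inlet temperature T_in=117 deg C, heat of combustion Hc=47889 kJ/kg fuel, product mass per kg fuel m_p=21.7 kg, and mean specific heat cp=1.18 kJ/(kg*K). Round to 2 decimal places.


T_ad = T_in + Hc / (m_p * cp)
Denominator = 21.7 * 1.18 = 25.6060
Temperature rise = 47889 / 25.6060 = 1870.23 K
T_ad = 117 + 1870.23 = 1987.23 deg C


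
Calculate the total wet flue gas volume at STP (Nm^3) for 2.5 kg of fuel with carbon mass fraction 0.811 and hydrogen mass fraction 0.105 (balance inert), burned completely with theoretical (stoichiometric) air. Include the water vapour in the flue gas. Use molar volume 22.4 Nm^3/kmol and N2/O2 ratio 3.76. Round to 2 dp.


Per kg fuel: CO2 = (C/12 kmol)*22.4 = (0.811/12)*22.4 = 1.51387 Nm^3
Per kg fuel: H2O = (H/2 kmol)*22.4 = (0.105/2)*22.4 = 1.17600 Nm^3
O2 needed per kg fuel = C/12 + H/4 = 0.811/12 + 0.105/4 = 0.09383333 kmol
Per kg fuel: N2 = O2*3.76*22.4 = 0.09383333*3.76*22.4 = 7.90302 Nm^3
Total per kg = 1.51387 + 1.17600 + 7.90302 = 10.59289 Nm^3
Total = 10.59289 * 2.5 = 26.48 Nm^3


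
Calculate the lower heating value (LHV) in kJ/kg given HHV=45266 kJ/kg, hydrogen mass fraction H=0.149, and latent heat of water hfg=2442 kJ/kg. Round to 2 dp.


LHV = HHV - hfg * 9 * H
Water correction = 2442 * 9 * 0.149 = 3274.722 kJ/kg
LHV = 45266 - 3274.722 = 41991.28 kJ/kg


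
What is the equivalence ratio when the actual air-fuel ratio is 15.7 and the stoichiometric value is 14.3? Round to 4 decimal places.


phi = AFR_stoich / AFR_actual
phi = 14.3 / 15.7 = 0.9108


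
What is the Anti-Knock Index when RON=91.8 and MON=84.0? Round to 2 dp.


AKI = (RON + MON) / 2
AKI = (91.8 + 84.0) / 2
AKI = 175.8 / 2 = 87.90


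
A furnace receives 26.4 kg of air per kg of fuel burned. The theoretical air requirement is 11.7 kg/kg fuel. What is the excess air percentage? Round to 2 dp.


Excess air = actual - stoichiometric = 26.4 - 11.7 = 14.70 kg/kg fuel
Excess air % = (excess / stoich) * 100 = (14.70 / 11.7) * 100 = 125.64%


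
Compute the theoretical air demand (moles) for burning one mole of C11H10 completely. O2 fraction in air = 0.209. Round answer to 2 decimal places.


Balanced combustion: C11H10 + 13.5 O2 -> 11 CO2 + 5 H2O
O2 needed = C + H/4 = 11 + 10/4 = 13.50 moles
Air moles = O2 / 0.209 = 13.50 / 0.209 = 64.59 moles air


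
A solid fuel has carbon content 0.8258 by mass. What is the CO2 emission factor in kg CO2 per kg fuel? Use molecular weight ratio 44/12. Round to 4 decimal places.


EF = C_frac * (M_CO2 / M_C)
EF = 0.8258 * (44/12)
EF = 0.8258 * 3.666667 = 3.0279 kg_CO2/kg_fuel


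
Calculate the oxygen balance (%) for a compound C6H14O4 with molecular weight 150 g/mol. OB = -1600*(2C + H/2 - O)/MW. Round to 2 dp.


OB = -1600 * (2C + H/2 - O) / MW
Inner = 2*6 + 14/2 - 4 = 15.00
OB = -1600 * 15.00 / 150 = -160.00%


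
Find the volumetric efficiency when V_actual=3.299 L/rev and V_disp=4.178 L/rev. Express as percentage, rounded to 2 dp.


eta_v = (V_actual / V_disp) * 100
Ratio = 3.299 / 4.178 = 0.7896
eta_v = 0.7896 * 100 = 78.96%


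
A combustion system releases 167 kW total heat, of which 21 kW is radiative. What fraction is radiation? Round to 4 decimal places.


f_rad = Q_rad / Q_total
f_rad = 21 / 167 = 0.1257


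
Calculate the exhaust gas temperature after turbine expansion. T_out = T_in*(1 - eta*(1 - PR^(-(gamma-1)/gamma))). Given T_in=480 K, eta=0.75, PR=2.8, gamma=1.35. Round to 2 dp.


T_out = T_in * (1 - eta * (1 - PR^(-(gamma-1)/gamma)))
Exponent = -(1.35-1)/1.35 = -0.25925926
PR^exp = 2.8^(-0.25925926) = 0.76572026
Factor = 1 - 0.75*(1 - 0.76572026) = 0.82429020
T_out = 480 * 0.82429020 = 395.66 K


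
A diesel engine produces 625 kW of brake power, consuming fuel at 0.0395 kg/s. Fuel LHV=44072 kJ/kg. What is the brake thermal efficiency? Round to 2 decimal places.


eta_BTE = (BP / (mf * LHV)) * 100
Denominator = 0.0395 * 44072 = 1740.8440 kW
eta_BTE = (625 / 1740.8440) * 100 = 35.90%


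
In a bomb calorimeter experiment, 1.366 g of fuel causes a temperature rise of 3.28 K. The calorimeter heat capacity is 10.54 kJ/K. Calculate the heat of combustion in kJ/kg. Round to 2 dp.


Hc = C_cal * delta_T / m_fuel
Q_released = 10.54 * 3.28 = 34.5712 kJ
m_fuel = 1.366 g = 1.366/1000 kg = 0.001366 kg
Hc = 34.5712 / 0.001366 = 25308.35 kJ/kg


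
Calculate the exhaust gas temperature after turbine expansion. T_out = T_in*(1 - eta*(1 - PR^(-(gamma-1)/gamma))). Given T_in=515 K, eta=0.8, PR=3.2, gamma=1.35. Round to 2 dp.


T_out = T_in * (1 - eta * (1 - PR^(-(gamma-1)/gamma)))
Exponent = -(1.35-1)/1.35 = -0.25925926
PR^exp = 3.2^(-0.25925926) = 0.73966521
Factor = 1 - 0.8*(1 - 0.73966521) = 0.79173217
T_out = 515 * 0.79173217 = 407.74 K


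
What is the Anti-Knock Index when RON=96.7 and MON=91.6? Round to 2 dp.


AKI = (RON + MON) / 2
AKI = (96.7 + 91.6) / 2
AKI = 188.3 / 2 = 94.15


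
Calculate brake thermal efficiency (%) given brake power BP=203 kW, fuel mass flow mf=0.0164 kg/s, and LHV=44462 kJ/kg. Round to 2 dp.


eta_BTE = (BP / (mf * LHV)) * 100
Denominator = 0.0164 * 44462 = 729.1768 kW
eta_BTE = (203 / 729.1768) * 100 = 27.84%


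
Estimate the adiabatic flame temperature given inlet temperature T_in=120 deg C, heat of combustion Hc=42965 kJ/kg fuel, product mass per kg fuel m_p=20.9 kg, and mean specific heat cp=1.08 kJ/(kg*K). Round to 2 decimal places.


T_ad = T_in + Hc / (m_p * cp)
Denominator = 20.9 * 1.08 = 22.5720
Temperature rise = 42965 / 22.5720 = 1903.46 K
T_ad = 120 + 1903.46 = 2023.46 deg C


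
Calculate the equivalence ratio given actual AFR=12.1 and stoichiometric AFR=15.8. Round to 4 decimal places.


phi = AFR_stoich / AFR_actual
phi = 15.8 / 12.1 = 1.3058


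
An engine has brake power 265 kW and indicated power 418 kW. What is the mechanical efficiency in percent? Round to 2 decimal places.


eta_mech = (BP / IP) * 100
Ratio = 265 / 418 = 0.6340
eta_mech = 0.6340 * 100 = 63.40%


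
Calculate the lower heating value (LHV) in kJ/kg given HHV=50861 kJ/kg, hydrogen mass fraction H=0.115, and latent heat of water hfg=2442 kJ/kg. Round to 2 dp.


LHV = HHV - hfg * 9 * H
Water correction = 2442 * 9 * 0.115 = 2527.470 kJ/kg
LHV = 50861 - 2527.470 = 48333.53 kJ/kg


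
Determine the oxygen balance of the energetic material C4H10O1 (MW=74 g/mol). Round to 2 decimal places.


OB = -1600 * (2C + H/2 - O) / MW
Inner = 2*4 + 10/2 - 1 = 12.00
OB = -1600 * 12.00 / 74 = -259.46%


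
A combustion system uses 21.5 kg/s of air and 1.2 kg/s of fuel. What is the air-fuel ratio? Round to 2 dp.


AFR = m_air / m_fuel
AFR = 21.5 / 1.2 = 17.92


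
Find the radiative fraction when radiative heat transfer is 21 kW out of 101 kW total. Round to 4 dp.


f_rad = Q_rad / Q_total
f_rad = 21 / 101 = 0.2079


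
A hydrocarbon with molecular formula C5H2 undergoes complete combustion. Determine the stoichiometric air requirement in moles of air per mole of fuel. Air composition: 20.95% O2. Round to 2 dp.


Balanced combustion: C5H2 + 5.5 O2 -> 5 CO2 + 1 H2O
O2 needed = C + H/4 = 5 + 2/4 = 5.50 moles
Air moles = O2 / 0.2095 = 5.50 / 0.2095 = 26.25 moles air


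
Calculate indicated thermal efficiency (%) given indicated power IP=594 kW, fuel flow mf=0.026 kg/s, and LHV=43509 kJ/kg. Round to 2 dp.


eta_ith = (IP / (mf * LHV)) * 100
Denominator = 0.026 * 43509 = 1131.2340 kW
eta_ith = (594 / 1131.2340) * 100 = 52.51%


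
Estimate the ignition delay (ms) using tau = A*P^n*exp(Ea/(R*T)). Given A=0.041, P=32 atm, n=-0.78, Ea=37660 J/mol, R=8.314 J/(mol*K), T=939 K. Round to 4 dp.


tau = A * P^n * exp(Ea/(R*T))
P^n = 32^(-0.78) = 0.06698584
Ea/(R*T) = 37660/(8.314*939) = 4.823971
exp(Ea/(R*T)) = 124.458355
tau = 0.041 * 0.06698584 * 124.458355 = 0.3418 ms


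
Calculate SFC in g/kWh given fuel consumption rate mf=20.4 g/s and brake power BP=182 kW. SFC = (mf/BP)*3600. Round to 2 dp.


SFC = (mf / BP) * 3600
Rate = 20.4 / 182 = 0.112088 g/(s*kW)
SFC = 0.112088 * 3600 = 403.52 g/kWh


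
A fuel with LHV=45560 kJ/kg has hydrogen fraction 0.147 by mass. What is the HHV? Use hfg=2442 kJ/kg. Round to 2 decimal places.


HHV = LHV + hfg * 9 * H
Water addition = 2442 * 9 * 0.147 = 3230.766 kJ/kg
HHV = 45560 + 3230.766 = 48790.77 kJ/kg


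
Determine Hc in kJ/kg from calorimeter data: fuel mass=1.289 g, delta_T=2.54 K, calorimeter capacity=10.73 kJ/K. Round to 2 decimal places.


Hc = C_cal * delta_T / m_fuel
Q_released = 10.73 * 2.54 = 27.2542 kJ
m_fuel = 1.289 g = 1.289/1000 kg = 0.001289 kg
Hc = 27.2542 / 0.001289 = 21143.68 kJ/kg


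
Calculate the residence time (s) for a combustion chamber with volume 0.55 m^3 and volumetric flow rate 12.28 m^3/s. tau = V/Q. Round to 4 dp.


tau = V / Q_flow
tau = 0.55 / 12.28 = 0.0448 s


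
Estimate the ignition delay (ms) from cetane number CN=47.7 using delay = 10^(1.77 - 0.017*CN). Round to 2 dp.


delay = 10^(1.77 - 0.017*CN)
Exponent = 1.77 - 0.017*47.7 = 0.9591
delay = 10^0.9591 = 9.10 ms


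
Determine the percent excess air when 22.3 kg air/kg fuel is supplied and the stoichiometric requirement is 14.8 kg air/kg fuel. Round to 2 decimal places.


Excess air = actual - stoichiometric = 22.3 - 14.8 = 7.50 kg/kg fuel
Excess air % = (excess / stoich) * 100 = (7.50 / 14.8) * 100 = 50.68%


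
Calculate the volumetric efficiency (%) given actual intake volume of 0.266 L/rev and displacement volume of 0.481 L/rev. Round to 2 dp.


eta_v = (V_actual / V_disp) * 100
Ratio = 0.266 / 0.481 = 0.5530
eta_v = 0.5530 * 100 = 55.30%


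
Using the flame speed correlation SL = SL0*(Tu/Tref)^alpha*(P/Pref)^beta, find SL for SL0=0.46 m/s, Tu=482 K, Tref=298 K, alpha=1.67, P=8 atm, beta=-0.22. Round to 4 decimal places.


SL = SL0 * (Tu/Tref)^alpha * (P/Pref)^beta
T ratio = 482/298 = 1.61744966
(T ratio)^alpha = 1.61744966^1.67 = 2.232273
(P/Pref)^beta = 8^(-0.22) = 0.632878
SL = 0.46 * 2.232273 * 0.632878 = 0.6499 m/s


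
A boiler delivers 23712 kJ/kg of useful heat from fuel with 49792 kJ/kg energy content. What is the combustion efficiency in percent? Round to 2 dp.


Efficiency = (Q_useful / Q_fuel) * 100
Efficiency = (23712 / 49792) * 100
Efficiency = 0.4762 * 100 = 47.62%


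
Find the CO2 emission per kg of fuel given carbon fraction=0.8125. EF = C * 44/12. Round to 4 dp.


EF = C_frac * (M_CO2 / M_C)
EF = 0.8125 * (44/12)
EF = 0.8125 * 3.666667 = 2.9792 kg_CO2/kg_fuel


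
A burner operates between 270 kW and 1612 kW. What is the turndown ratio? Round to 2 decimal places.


TDR = Q_max / Q_min
TDR = 1612 / 270 = 5.97


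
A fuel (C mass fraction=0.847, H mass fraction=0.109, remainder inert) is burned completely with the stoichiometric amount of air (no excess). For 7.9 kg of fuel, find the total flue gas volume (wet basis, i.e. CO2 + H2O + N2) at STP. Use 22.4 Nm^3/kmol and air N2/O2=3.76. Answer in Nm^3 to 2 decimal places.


Per kg fuel: CO2 = (C/12 kmol)*22.4 = (0.847/12)*22.4 = 1.58107 Nm^3
Per kg fuel: H2O = (H/2 kmol)*22.4 = (0.109/2)*22.4 = 1.22080 Nm^3
O2 needed per kg fuel = C/12 + H/4 = 0.847/12 + 0.109/4 = 0.09783333 kmol
Per kg fuel: N2 = O2*3.76*22.4 = 0.09783333*3.76*22.4 = 8.23991 Nm^3
Total per kg = 1.58107 + 1.22080 + 8.23991 = 11.04178 Nm^3
Total = 11.04178 * 7.9 = 87.23 Nm^3


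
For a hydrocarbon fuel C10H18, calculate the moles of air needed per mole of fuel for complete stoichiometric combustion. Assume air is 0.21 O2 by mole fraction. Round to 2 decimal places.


Balanced combustion: C10H18 + 14.5 O2 -> 10 CO2 + 9 H2O
O2 needed = C + H/4 = 10 + 18/4 = 14.50 moles
Air moles = O2 / 0.21 = 14.50 / 0.21 = 69.05 moles air


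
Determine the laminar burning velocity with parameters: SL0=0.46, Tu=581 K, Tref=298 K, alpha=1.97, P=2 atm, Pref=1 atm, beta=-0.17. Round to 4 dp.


SL = SL0 * (Tu/Tref)^alpha * (P/Pref)^beta
T ratio = 581/298 = 1.94966443
(T ratio)^alpha = 1.94966443^1.97 = 3.725812
(P/Pref)^beta = 2^(-0.17) = 0.888843
SL = 0.46 * 3.725812 * 0.888843 = 1.5234 m/s


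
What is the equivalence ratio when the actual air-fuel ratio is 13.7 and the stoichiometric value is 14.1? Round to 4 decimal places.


phi = AFR_stoich / AFR_actual
phi = 14.1 / 13.7 = 1.0292


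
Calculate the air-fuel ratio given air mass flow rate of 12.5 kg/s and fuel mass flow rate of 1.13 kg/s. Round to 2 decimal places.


AFR = m_air / m_fuel
AFR = 12.5 / 1.13 = 11.06


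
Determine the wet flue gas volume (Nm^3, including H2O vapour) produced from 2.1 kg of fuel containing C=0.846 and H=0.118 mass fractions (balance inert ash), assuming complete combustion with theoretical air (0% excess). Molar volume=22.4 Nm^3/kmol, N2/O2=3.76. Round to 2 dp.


Per kg fuel: CO2 = (C/12 kmol)*22.4 = (0.846/12)*22.4 = 1.57920 Nm^3
Per kg fuel: H2O = (H/2 kmol)*22.4 = (0.118/2)*22.4 = 1.32160 Nm^3
O2 needed per kg fuel = C/12 + H/4 = 0.846/12 + 0.118/4 = 0.10000000 kmol
Per kg fuel: N2 = O2*3.76*22.4 = 0.10000000*3.76*22.4 = 8.42240 Nm^3
Total per kg = 1.57920 + 1.32160 + 8.42240 = 11.32320 Nm^3
Total = 11.32320 * 2.1 = 23.78 Nm^3


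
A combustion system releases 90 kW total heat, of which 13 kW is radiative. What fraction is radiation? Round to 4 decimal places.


f_rad = Q_rad / Q_total
f_rad = 13 / 90 = 0.1444


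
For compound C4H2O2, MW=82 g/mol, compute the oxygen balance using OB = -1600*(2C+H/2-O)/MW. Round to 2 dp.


OB = -1600 * (2C + H/2 - O) / MW
Inner = 2*4 + 2/2 - 2 = 7.00
OB = -1600 * 7.00 / 82 = -136.59%


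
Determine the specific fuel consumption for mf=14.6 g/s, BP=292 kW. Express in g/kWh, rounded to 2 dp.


SFC = (mf / BP) * 3600
Rate = 14.6 / 292 = 0.050000 g/(s*kW)
SFC = 0.050000 * 3600 = 180.00 g/kWh


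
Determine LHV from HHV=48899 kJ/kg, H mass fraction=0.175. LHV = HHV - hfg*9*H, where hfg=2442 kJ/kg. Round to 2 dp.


LHV = HHV - hfg * 9 * H
Water correction = 2442 * 9 * 0.175 = 3846.150 kJ/kg
LHV = 48899 - 3846.150 = 45052.85 kJ/kg


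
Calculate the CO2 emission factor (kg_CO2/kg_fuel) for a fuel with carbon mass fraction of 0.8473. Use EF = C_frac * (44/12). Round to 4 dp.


EF = C_frac * (M_CO2 / M_C)
EF = 0.8473 * (44/12)
EF = 0.8473 * 3.666667 = 3.1068 kg_CO2/kg_fuel


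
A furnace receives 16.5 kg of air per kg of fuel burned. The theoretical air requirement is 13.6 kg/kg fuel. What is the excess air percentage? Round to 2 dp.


Excess air = actual - stoichiometric = 16.5 - 13.6 = 2.90 kg/kg fuel
Excess air % = (excess / stoich) * 100 = (2.90 / 13.6) * 100 = 21.32%


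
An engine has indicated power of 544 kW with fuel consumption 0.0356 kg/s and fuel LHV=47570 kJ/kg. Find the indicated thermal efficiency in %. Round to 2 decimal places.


eta_ith = (IP / (mf * LHV)) * 100
Denominator = 0.0356 * 47570 = 1693.4920 kW
eta_ith = (544 / 1693.4920) * 100 = 32.12%


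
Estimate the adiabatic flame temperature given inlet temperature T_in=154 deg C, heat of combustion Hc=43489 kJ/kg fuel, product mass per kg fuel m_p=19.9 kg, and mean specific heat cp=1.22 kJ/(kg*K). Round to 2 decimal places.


T_ad = T_in + Hc / (m_p * cp)
Denominator = 19.9 * 1.22 = 24.2780
Temperature rise = 43489 / 24.2780 = 1791.29 K
T_ad = 154 + 1791.29 = 1945.29 deg C


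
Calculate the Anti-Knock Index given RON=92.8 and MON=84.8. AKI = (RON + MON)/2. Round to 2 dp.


AKI = (RON + MON) / 2
AKI = (92.8 + 84.8) / 2
AKI = 177.6 / 2 = 88.80


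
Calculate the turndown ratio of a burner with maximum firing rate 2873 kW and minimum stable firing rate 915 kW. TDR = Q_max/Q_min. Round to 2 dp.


TDR = Q_max / Q_min
TDR = 2873 / 915 = 3.14


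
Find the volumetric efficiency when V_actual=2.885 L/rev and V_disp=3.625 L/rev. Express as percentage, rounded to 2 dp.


eta_v = (V_actual / V_disp) * 100
Ratio = 2.885 / 3.625 = 0.7959
eta_v = 0.7959 * 100 = 79.59%


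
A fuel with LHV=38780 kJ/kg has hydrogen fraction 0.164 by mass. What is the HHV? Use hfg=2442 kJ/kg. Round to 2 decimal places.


HHV = LHV + hfg * 9 * H
Water addition = 2442 * 9 * 0.164 = 3604.392 kJ/kg
HHV = 38780 + 3604.392 = 42384.39 kJ/kg


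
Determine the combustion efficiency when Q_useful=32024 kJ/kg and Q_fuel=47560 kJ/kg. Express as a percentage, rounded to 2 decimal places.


Efficiency = (Q_useful / Q_fuel) * 100
Efficiency = (32024 / 47560) * 100
Efficiency = 0.6733 * 100 = 67.33%


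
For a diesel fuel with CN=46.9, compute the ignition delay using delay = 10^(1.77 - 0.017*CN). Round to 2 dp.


delay = 10^(1.77 - 0.017*CN)
Exponent = 1.77 - 0.017*46.9 = 0.9727
delay = 10^0.9727 = 9.39 ms


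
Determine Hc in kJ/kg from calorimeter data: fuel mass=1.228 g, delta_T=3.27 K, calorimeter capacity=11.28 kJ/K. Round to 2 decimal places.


Hc = C_cal * delta_T / m_fuel
Q_released = 11.28 * 3.27 = 36.8856 kJ
m_fuel = 1.228 g = 1.228/1000 kg = 0.001228 kg
Hc = 36.8856 / 0.001228 = 30037.13 kJ/kg


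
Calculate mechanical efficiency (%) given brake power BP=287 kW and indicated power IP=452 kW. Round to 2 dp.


eta_mech = (BP / IP) * 100
Ratio = 287 / 452 = 0.6350
eta_mech = 0.6350 * 100 = 63.50%


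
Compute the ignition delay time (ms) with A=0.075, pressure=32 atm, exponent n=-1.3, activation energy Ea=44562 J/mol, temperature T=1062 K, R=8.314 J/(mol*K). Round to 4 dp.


tau = A * P^n * exp(Ea/(R*T))
P^n = 32^(-1.3) = 0.01104854
Ea/(R*T) = 44562/(8.314*1062) = 5.046963
exp(Ea/(R*T)) = 155.549373
tau = 0.075 * 0.01104854 * 155.549373 = 0.1289 ms


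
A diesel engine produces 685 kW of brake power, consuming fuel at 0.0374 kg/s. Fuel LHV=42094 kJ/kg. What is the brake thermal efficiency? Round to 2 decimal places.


eta_BTE = (BP / (mf * LHV)) * 100
Denominator = 0.0374 * 42094 = 1574.3156 kW
eta_BTE = (685 / 1574.3156) * 100 = 43.51%


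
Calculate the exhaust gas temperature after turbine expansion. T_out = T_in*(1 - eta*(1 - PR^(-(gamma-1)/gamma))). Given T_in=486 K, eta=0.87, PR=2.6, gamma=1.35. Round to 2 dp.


T_out = T_in * (1 - eta * (1 - PR^(-(gamma-1)/gamma)))
Exponent = -(1.35-1)/1.35 = -0.25925926
PR^exp = 2.6^(-0.25925926) = 0.78057442
Factor = 1 - 0.87*(1 - 0.78057442) = 0.80909975
T_out = 486 * 0.80909975 = 393.22 K


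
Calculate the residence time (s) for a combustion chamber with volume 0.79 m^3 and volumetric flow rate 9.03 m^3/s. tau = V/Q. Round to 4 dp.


tau = V / Q_flow
tau = 0.79 / 9.03 = 0.0875 s


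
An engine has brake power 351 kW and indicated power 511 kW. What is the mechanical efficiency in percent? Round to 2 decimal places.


eta_mech = (BP / IP) * 100
Ratio = 351 / 511 = 0.6869
eta_mech = 0.6869 * 100 = 68.69%


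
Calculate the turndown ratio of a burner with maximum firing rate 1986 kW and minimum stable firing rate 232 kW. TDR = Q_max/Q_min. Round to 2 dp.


TDR = Q_max / Q_min
TDR = 1986 / 232 = 8.56


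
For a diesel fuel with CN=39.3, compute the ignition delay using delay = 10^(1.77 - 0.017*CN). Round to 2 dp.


delay = 10^(1.77 - 0.017*CN)
Exponent = 1.77 - 0.017*39.3 = 1.1019
delay = 10^1.1019 = 12.64 ms


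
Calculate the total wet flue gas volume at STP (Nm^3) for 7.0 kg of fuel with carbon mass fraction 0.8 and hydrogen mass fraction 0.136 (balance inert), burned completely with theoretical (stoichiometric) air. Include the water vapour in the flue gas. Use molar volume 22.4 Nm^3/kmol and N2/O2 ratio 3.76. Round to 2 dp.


Per kg fuel: CO2 = (C/12 kmol)*22.4 = (0.8/12)*22.4 = 1.49333 Nm^3
Per kg fuel: H2O = (H/2 kmol)*22.4 = (0.136/2)*22.4 = 1.52320 Nm^3
O2 needed per kg fuel = C/12 + H/4 = 0.8/12 + 0.136/4 = 0.10066667 kmol
Per kg fuel: N2 = O2*3.76*22.4 = 0.10066667*3.76*22.4 = 8.47855 Nm^3
Total per kg = 1.49333 + 1.52320 + 8.47855 = 11.49508 Nm^3
Total = 11.49508 * 7.0 = 80.47 Nm^3


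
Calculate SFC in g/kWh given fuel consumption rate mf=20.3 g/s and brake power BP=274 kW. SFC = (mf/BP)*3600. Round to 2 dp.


SFC = (mf / BP) * 3600
Rate = 20.3 / 274 = 0.074088 g/(s*kW)
SFC = 0.074088 * 3600 = 266.72 g/kWh


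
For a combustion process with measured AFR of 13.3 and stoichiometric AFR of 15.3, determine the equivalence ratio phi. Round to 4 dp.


phi = AFR_stoich / AFR_actual
phi = 15.3 / 13.3 = 1.1504


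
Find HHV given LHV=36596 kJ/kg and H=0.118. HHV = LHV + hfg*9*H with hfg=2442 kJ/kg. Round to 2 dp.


HHV = LHV + hfg * 9 * H
Water addition = 2442 * 9 * 0.118 = 2593.404 kJ/kg
HHV = 36596 + 2593.404 = 39189.40 kJ/kg


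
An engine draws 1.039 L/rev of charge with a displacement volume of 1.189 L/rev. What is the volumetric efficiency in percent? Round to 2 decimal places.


eta_v = (V_actual / V_disp) * 100
Ratio = 1.039 / 1.189 = 0.8738
eta_v = 0.8738 * 100 = 87.38%


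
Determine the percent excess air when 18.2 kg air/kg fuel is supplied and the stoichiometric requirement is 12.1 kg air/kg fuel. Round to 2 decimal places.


Excess air = actual - stoichiometric = 18.2 - 12.1 = 6.10 kg/kg fuel
Excess air % = (excess / stoich) * 100 = (6.10 / 12.1) * 100 = 50.41%


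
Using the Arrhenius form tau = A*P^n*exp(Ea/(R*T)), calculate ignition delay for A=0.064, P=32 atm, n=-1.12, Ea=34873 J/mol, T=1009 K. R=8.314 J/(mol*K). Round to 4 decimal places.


tau = A * P^n * exp(Ea/(R*T))
P^n = 32^(-1.12) = 0.02061731
Ea/(R*T) = 34873/(8.314*1009) = 4.157078
exp(Ea/(R*T)) = 63.884548
tau = 0.064 * 0.02061731 * 63.884548 = 0.0843 ms


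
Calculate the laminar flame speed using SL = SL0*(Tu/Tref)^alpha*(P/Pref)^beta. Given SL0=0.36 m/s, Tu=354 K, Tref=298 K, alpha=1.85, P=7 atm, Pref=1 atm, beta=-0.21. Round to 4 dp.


SL = SL0 * (Tu/Tref)^alpha * (P/Pref)^beta
T ratio = 354/298 = 1.18791946
(T ratio)^alpha = 1.18791946^1.85 = 1.375169
(P/Pref)^beta = 7^(-0.21) = 0.664553
SL = 0.36 * 1.375169 * 0.664553 = 0.3290 m/s


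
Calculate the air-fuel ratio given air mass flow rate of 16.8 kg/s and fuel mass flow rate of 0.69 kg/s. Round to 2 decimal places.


AFR = m_air / m_fuel
AFR = 16.8 / 0.69 = 24.35


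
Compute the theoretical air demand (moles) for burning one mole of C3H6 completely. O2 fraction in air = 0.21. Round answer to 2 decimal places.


Balanced combustion: C3H6 + 4.5 O2 -> 3 CO2 + 3 H2O
O2 needed = C + H/4 = 3 + 6/4 = 4.50 moles
Air moles = O2 / 0.21 = 4.50 / 0.21 = 21.43 moles air


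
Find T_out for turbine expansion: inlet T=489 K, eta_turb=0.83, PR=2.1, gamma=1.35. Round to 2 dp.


T_out = T_in * (1 - eta * (1 - PR^(-(gamma-1)/gamma)))
Exponent = -(1.35-1)/1.35 = -0.25925926
PR^exp = 2.1^(-0.25925926) = 0.82501466
Factor = 1 - 0.83*(1 - 0.82501466) = 0.85476217
T_out = 489 * 0.85476217 = 417.98 K


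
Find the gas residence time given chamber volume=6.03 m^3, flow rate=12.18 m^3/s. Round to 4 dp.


tau = V / Q_flow
tau = 6.03 / 12.18 = 0.4951 s


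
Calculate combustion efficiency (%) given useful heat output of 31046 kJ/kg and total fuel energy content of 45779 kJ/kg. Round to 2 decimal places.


Efficiency = (Q_useful / Q_fuel) * 100
Efficiency = (31046 / 45779) * 100
Efficiency = 0.6782 * 100 = 67.82%


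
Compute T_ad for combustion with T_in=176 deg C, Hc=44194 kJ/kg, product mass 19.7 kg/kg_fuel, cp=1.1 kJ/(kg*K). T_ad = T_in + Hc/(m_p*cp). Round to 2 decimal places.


T_ad = T_in + Hc / (m_p * cp)
Denominator = 19.7 * 1.1 = 21.6700
Temperature rise = 44194 / 21.6700 = 2039.41 K
T_ad = 176 + 2039.41 = 2215.41 deg C


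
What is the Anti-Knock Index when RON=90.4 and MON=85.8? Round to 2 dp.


AKI = (RON + MON) / 2
AKI = (90.4 + 85.8) / 2
AKI = 176.2 / 2 = 88.10
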